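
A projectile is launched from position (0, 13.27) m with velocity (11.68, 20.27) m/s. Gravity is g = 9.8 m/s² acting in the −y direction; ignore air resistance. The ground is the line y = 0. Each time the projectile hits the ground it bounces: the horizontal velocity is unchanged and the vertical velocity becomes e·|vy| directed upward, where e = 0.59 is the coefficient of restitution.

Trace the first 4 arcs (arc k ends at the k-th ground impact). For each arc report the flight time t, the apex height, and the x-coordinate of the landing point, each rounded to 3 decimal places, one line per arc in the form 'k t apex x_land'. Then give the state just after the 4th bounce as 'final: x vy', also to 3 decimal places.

Arc 1: start y=13.270, vy=20.270 → t=4.712, apex=34.233, x_land=55.031, impact vy=-25.903
  bounce: vy ← 0.59·25.903 = 15.283
Arc 2: start y=0.000, vy=15.283 → t=3.119, apex=11.916, x_land=91.460, impact vy=-15.283
  bounce: vy ← 0.59·15.283 = 9.017
Arc 3: start y=0.000, vy=9.017 → t=1.840, apex=4.148, x_land=112.953, impact vy=-9.017
  bounce: vy ← 0.59·9.017 = 5.320
Arc 4: start y=0.000, vy=5.320 → t=1.086, apex=1.444, x_land=125.634, impact vy=-5.320
  bounce: vy ← 0.59·5.320 = 3.139

1 4.712 34.233 55.031
2 3.119 11.916 91.460
3 1.840 4.148 112.953
4 1.086 1.444 125.634
final: 125.634 3.139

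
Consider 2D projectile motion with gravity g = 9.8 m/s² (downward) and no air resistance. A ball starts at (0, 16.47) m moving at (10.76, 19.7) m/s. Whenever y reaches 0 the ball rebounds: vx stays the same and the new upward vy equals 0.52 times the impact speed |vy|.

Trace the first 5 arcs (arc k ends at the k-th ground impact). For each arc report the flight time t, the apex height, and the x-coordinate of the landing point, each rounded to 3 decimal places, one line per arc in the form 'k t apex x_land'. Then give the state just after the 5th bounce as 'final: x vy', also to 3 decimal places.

Arc 1: start y=16.470, vy=19.700 → t=4.731, apex=36.271, x_land=50.904, impact vy=-26.663
  bounce: vy ← 0.52·26.663 = 13.865
Arc 2: start y=0.000, vy=13.865 → t=2.830, apex=9.808, x_land=81.350, impact vy=-13.865
  bounce: vy ← 0.52·13.865 = 7.210
Arc 3: start y=0.000, vy=7.210 → t=1.471, apex=2.652, x_land=97.182, impact vy=-7.210
  bounce: vy ← 0.52·7.210 = 3.749
Arc 4: start y=0.000, vy=3.749 → t=0.765, apex=0.717, x_land=105.414, impact vy=-3.749
  bounce: vy ← 0.52·3.749 = 1.949
Arc 5: start y=0.000, vy=1.949 → t=0.398, apex=0.194, x_land=109.695, impact vy=-1.949
  bounce: vy ← 0.52·1.949 = 1.014

1 4.731 36.271 50.904
2 2.830 9.808 81.350
3 1.471 2.652 97.182
4 0.765 0.717 105.414
5 0.398 0.194 109.695
final: 109.695 1.014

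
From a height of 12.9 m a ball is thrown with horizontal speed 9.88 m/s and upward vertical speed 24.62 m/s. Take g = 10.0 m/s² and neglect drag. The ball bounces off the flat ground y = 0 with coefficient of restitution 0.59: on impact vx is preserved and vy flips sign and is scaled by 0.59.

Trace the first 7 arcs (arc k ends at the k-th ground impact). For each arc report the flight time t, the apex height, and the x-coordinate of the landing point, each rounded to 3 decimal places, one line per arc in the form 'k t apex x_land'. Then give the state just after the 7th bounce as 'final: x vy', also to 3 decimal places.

1 5.402 43.207 53.368
2 3.469 15.040 87.640
3 2.047 5.236 107.860
4 1.207 1.823 119.790
5 0.712 0.634 126.828
6 0.420 0.221 130.981
7 0.248 0.077 133.431
final: 133.431 0.732

Arc 1: start y=12.900, vy=24.620 → t=5.402, apex=43.207, x_land=53.368, impact vy=-29.396
  bounce: vy ← 0.59·29.396 = 17.344
Arc 2: start y=0.000, vy=17.344 → t=3.469, apex=15.040, x_land=87.640, impact vy=-17.344
  bounce: vy ← 0.59·17.344 = 10.233
Arc 3: start y=0.000, vy=10.233 → t=2.047, apex=5.236, x_land=107.860, impact vy=-10.233
  bounce: vy ← 0.59·10.233 = 6.037
Arc 4: start y=0.000, vy=6.037 → t=1.207, apex=1.823, x_land=119.790, impact vy=-6.037
  bounce: vy ← 0.59·6.037 = 3.562
Arc 5: start y=0.000, vy=3.562 → t=0.712, apex=0.634, x_land=126.828, impact vy=-3.562
  bounce: vy ← 0.59·3.562 = 2.102
Arc 6: start y=0.000, vy=2.102 → t=0.420, apex=0.221, x_land=130.981, impact vy=-2.102
  bounce: vy ← 0.59·2.102 = 1.240
Arc 7: start y=0.000, vy=1.240 → t=0.248, apex=0.077, x_land=133.431, impact vy=-1.240
  bounce: vy ← 0.59·1.240 = 0.732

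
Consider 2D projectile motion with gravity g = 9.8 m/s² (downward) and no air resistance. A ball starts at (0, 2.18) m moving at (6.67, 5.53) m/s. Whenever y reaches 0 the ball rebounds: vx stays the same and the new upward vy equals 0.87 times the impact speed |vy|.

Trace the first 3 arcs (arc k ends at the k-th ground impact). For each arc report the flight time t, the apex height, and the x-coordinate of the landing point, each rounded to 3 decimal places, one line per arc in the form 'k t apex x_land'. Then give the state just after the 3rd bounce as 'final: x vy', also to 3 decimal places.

Arc 1: start y=2.180, vy=5.530 → t=1.438, apex=3.740, x_land=9.591, impact vy=-8.562
  bounce: vy ← 0.87·8.562 = 7.449
Arc 2: start y=0.000, vy=7.449 → t=1.520, apex=2.831, x_land=19.731, impact vy=-7.449
  bounce: vy ← 0.87·7.449 = 6.481
Arc 3: start y=0.000, vy=6.481 → t=1.323, apex=2.143, x_land=28.553, impact vy=-6.481
  bounce: vy ← 0.87·6.481 = 5.638

1 1.438 3.740 9.591
2 1.520 2.831 19.731
3 1.323 2.143 28.553
final: 28.553 5.638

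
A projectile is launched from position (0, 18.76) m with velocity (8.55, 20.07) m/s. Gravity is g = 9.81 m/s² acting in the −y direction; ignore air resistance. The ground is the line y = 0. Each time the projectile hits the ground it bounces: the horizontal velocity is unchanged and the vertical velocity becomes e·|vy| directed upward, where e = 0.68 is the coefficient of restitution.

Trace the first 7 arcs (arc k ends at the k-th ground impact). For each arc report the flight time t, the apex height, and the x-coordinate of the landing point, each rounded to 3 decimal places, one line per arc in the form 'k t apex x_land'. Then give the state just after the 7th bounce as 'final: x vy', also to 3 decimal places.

1 4.876 39.290 41.691
2 3.849 18.168 74.601
3 2.617 8.401 96.980
4 1.780 3.885 112.197
5 1.210 1.796 122.545
6 0.823 0.831 129.582
7 0.560 0.384 134.367
final: 134.367 1.867

Arc 1: start y=18.760, vy=20.070 → t=4.876, apex=39.290, x_land=41.691, impact vy=-27.765
  bounce: vy ← 0.68·27.765 = 18.880
Arc 2: start y=0.000, vy=18.880 → t=3.849, apex=18.168, x_land=74.601, impact vy=-18.880
  bounce: vy ← 0.68·18.880 = 12.838
Arc 3: start y=0.000, vy=12.838 → t=2.617, apex=8.401, x_land=96.980, impact vy=-12.838
  bounce: vy ← 0.68·12.838 = 8.730
Arc 4: start y=0.000, vy=8.730 → t=1.780, apex=3.885, x_land=112.197, impact vy=-8.730
  bounce: vy ← 0.68·8.730 = 5.936
Arc 5: start y=0.000, vy=5.936 → t=1.210, apex=1.796, x_land=122.545, impact vy=-5.936
  bounce: vy ← 0.68·5.936 = 4.037
Arc 6: start y=0.000, vy=4.037 → t=0.823, apex=0.831, x_land=129.582, impact vy=-4.037
  bounce: vy ← 0.68·4.037 = 2.745
Arc 7: start y=0.000, vy=2.745 → t=0.560, apex=0.384, x_land=134.367, impact vy=-2.745
  bounce: vy ← 0.68·2.745 = 1.867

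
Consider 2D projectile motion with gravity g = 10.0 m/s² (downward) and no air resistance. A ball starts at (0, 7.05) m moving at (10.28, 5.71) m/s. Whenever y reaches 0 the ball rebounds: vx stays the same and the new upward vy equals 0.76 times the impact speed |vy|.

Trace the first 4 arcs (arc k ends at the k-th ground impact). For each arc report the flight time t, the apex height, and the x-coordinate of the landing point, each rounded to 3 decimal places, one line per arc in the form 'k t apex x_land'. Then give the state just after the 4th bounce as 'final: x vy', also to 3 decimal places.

1 1.889 8.680 19.415
2 2.003 5.014 40.003
3 1.522 2.896 55.650
4 1.157 1.673 67.541
final: 67.541 4.396

Arc 1: start y=7.050, vy=5.710 → t=1.889, apex=8.680, x_land=19.415, impact vy=-13.176
  bounce: vy ← 0.76·13.176 = 10.014
Arc 2: start y=0.000, vy=10.014 → t=2.003, apex=5.014, x_land=40.003, impact vy=-10.014
  bounce: vy ← 0.76·10.014 = 7.610
Arc 3: start y=0.000, vy=7.610 → t=1.522, apex=2.896, x_land=55.650, impact vy=-7.610
  bounce: vy ← 0.76·7.610 = 5.784
Arc 4: start y=0.000, vy=5.784 → t=1.157, apex=1.673, x_land=67.541, impact vy=-5.784
  bounce: vy ← 0.76·5.784 = 4.396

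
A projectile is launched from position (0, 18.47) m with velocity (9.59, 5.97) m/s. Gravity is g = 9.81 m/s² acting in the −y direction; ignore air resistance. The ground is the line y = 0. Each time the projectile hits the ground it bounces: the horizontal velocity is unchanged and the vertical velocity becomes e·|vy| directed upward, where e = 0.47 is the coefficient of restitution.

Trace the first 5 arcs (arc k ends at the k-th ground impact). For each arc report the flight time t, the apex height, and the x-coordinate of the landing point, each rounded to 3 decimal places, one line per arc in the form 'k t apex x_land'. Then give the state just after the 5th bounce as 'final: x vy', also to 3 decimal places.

1 2.642 20.287 25.339
2 1.912 4.481 43.672
3 0.898 0.990 52.289
4 0.422 0.219 56.338
5 0.198 0.048 58.242
final: 58.242 0.458

Arc 1: start y=18.470, vy=5.970 → t=2.642, apex=20.287, x_land=25.339, impact vy=-19.950
  bounce: vy ← 0.47·19.950 = 9.377
Arc 2: start y=0.000, vy=9.377 → t=1.912, apex=4.481, x_land=43.672, impact vy=-9.377
  bounce: vy ← 0.47·9.377 = 4.407
Arc 3: start y=0.000, vy=4.407 → t=0.898, apex=0.990, x_land=52.289, impact vy=-4.407
  bounce: vy ← 0.47·4.407 = 2.071
Arc 4: start y=0.000, vy=2.071 → t=0.422, apex=0.219, x_land=56.338, impact vy=-2.071
  bounce: vy ← 0.47·2.071 = 0.974
Arc 5: start y=0.000, vy=0.974 → t=0.198, apex=0.048, x_land=58.242, impact vy=-0.974
  bounce: vy ← 0.47·0.974 = 0.458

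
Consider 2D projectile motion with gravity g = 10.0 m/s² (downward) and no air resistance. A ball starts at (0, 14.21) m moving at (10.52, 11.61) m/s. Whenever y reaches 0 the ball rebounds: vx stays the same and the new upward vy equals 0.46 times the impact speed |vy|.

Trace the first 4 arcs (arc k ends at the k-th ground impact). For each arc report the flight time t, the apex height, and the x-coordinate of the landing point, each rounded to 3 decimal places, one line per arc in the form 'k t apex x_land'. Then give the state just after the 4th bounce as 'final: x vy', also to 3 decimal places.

Arc 1: start y=14.210, vy=11.610 → t=3.208, apex=20.950, x_land=33.747, impact vy=-20.469
  bounce: vy ← 0.46·20.469 = 9.416
Arc 2: start y=0.000, vy=9.416 → t=1.883, apex=4.433, x_land=53.558, impact vy=-9.416
  bounce: vy ← 0.46·9.416 = 4.331
Arc 3: start y=0.000, vy=4.331 → t=0.866, apex=0.938, x_land=62.671, impact vy=-4.331
  bounce: vy ← 0.46·4.331 = 1.992
Arc 4: start y=0.000, vy=1.992 → t=0.398, apex=0.198, x_land=66.863, impact vy=-1.992
  bounce: vy ← 0.46·1.992 = 0.917

1 3.208 20.950 33.747
2 1.883 4.433 53.558
3 0.866 0.938 62.671
4 0.398 0.198 66.863
final: 66.863 0.917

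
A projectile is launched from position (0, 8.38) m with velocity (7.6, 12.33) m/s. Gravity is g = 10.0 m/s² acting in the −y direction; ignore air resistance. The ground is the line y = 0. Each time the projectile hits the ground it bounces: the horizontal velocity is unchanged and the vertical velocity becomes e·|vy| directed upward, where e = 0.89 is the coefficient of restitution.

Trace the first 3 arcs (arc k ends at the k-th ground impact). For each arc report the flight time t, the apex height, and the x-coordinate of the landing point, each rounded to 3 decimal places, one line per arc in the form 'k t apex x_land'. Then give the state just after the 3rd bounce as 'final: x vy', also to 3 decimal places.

1 3.021 15.981 22.958
2 3.182 12.659 47.144
3 2.832 10.027 68.669
final: 68.669 12.604

Arc 1: start y=8.380, vy=12.330 → t=3.021, apex=15.981, x_land=22.958, impact vy=-17.878
  bounce: vy ← 0.89·17.878 = 15.912
Arc 2: start y=0.000, vy=15.912 → t=3.182, apex=12.659, x_land=47.144, impact vy=-15.912
  bounce: vy ← 0.89·15.912 = 14.161
Arc 3: start y=0.000, vy=14.161 → t=2.832, apex=10.027, x_land=68.669, impact vy=-14.161
  bounce: vy ← 0.89·14.161 = 12.604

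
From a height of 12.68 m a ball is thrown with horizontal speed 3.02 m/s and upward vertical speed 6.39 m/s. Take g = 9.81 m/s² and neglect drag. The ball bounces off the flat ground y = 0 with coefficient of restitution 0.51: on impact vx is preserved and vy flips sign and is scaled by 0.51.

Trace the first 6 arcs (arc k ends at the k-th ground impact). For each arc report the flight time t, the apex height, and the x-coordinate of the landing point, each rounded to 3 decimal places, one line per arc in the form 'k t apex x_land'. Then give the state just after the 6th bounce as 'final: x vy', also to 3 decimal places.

1 2.386 14.761 7.206
2 1.769 3.839 12.550
3 0.902 0.999 15.275
4 0.460 0.260 16.665
5 0.235 0.068 17.374
6 0.120 0.018 17.736
final: 17.736 0.299

Arc 1: start y=12.680, vy=6.390 → t=2.386, apex=14.761, x_land=7.206, impact vy=-17.018
  bounce: vy ← 0.51·17.018 = 8.679
Arc 2: start y=0.000, vy=8.679 → t=1.769, apex=3.839, x_land=12.550, impact vy=-8.679
  bounce: vy ← 0.51·8.679 = 4.426
Arc 3: start y=0.000, vy=4.426 → t=0.902, apex=0.999, x_land=15.275, impact vy=-4.426
  bounce: vy ← 0.51·4.426 = 2.257
Arc 4: start y=0.000, vy=2.257 → t=0.460, apex=0.260, x_land=16.665, impact vy=-2.257
  bounce: vy ← 0.51·2.257 = 1.151
Arc 5: start y=0.000, vy=1.151 → t=0.235, apex=0.068, x_land=17.374, impact vy=-1.151
  bounce: vy ← 0.51·1.151 = 0.587
Arc 6: start y=0.000, vy=0.587 → t=0.120, apex=0.018, x_land=17.736, impact vy=-0.587
  bounce: vy ← 0.51·0.587 = 0.299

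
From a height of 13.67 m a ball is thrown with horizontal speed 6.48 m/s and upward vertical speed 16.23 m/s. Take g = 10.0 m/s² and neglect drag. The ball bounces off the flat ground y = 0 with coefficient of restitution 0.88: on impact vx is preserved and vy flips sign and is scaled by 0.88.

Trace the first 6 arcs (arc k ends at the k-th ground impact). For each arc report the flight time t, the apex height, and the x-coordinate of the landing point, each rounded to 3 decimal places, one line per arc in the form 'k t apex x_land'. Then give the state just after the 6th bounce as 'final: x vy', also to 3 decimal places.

Arc 1: start y=13.670, vy=16.230 → t=3.940, apex=26.841, x_land=25.531, impact vy=-23.169
  bounce: vy ← 0.88·23.169 = 20.389
Arc 2: start y=0.000, vy=20.389 → t=4.078, apex=20.785, x_land=51.955, impact vy=-20.389
  bounce: vy ← 0.88·20.389 = 17.942
Arc 3: start y=0.000, vy=17.942 → t=3.588, apex=16.096, x_land=75.208, impact vy=-17.942
  bounce: vy ← 0.88·17.942 = 15.789
Arc 4: start y=0.000, vy=15.789 → t=3.158, apex=12.465, x_land=95.671, impact vy=-15.789
  bounce: vy ← 0.88·15.789 = 13.894
Arc 5: start y=0.000, vy=13.894 → t=2.779, apex=9.653, x_land=113.678, impact vy=-13.894
  bounce: vy ← 0.88·13.894 = 12.227
Arc 6: start y=0.000, vy=12.227 → t=2.445, apex=7.475, x_land=129.524, impact vy=-12.227
  bounce: vy ← 0.88·12.227 = 10.760

1 3.940 26.841 25.531
2 4.078 20.785 51.955
3 3.588 16.096 75.208
4 3.158 12.465 95.671
5 2.779 9.653 113.678
6 2.445 7.475 129.524
final: 129.524 10.760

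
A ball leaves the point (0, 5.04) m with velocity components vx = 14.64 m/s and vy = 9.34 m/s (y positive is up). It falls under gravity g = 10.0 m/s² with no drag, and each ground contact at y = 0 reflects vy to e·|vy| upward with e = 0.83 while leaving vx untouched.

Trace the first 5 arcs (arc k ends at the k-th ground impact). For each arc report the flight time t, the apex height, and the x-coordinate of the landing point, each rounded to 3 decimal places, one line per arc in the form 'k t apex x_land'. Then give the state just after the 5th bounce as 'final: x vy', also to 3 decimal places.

Arc 1: start y=5.040, vy=9.340 → t=2.305, apex=9.402, x_land=33.749, impact vy=-13.713
  bounce: vy ← 0.83·13.713 = 11.381
Arc 2: start y=0.000, vy=11.381 → t=2.276, apex=6.477, x_land=67.074, impact vy=-11.381
  bounce: vy ← 0.83·11.381 = 9.447
Arc 3: start y=0.000, vy=9.447 → t=1.889, apex=4.462, x_land=94.734, impact vy=-9.447
  bounce: vy ← 0.83·9.447 = 7.841
Arc 4: start y=0.000, vy=7.841 → t=1.568, apex=3.074, x_land=117.691, impact vy=-7.841
  bounce: vy ← 0.83·7.841 = 6.508
Arc 5: start y=0.000, vy=6.508 → t=1.302, apex=2.118, x_land=136.746, impact vy=-6.508
  bounce: vy ← 0.83·6.508 = 5.401

1 2.305 9.402 33.749
2 2.276 6.477 67.074
3 1.889 4.462 94.734
4 1.568 3.074 117.691
5 1.302 2.118 136.746
final: 136.746 5.401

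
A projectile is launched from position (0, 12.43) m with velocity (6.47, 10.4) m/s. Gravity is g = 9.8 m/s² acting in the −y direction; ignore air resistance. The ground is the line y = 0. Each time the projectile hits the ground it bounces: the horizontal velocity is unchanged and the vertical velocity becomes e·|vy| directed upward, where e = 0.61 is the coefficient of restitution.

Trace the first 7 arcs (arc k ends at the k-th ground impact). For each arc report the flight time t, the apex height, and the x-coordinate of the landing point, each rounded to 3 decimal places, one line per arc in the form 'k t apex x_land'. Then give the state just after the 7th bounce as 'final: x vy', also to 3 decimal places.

1 2.975 17.948 19.249
2 2.335 6.679 34.356
3 1.424 2.485 43.571
4 0.869 0.925 49.193
5 0.530 0.344 52.622
6 0.323 0.128 54.713
7 0.197 0.048 55.989
final: 55.989 0.589

Arc 1: start y=12.430, vy=10.400 → t=2.975, apex=17.948, x_land=19.249, impact vy=-18.756
  bounce: vy ← 0.61·18.756 = 11.441
Arc 2: start y=0.000, vy=11.441 → t=2.335, apex=6.679, x_land=34.356, impact vy=-11.441
  bounce: vy ← 0.61·11.441 = 6.979
Arc 3: start y=0.000, vy=6.979 → t=1.424, apex=2.485, x_land=43.571, impact vy=-6.979
  bounce: vy ← 0.61·6.979 = 4.257
Arc 4: start y=0.000, vy=4.257 → t=0.869, apex=0.925, x_land=49.193, impact vy=-4.257
  bounce: vy ← 0.61·4.257 = 2.597
Arc 5: start y=0.000, vy=2.597 → t=0.530, apex=0.344, x_land=52.622, impact vy=-2.597
  bounce: vy ← 0.61·2.597 = 1.584
Arc 6: start y=0.000, vy=1.584 → t=0.323, apex=0.128, x_land=54.713, impact vy=-1.584
  bounce: vy ← 0.61·1.584 = 0.966
Arc 7: start y=0.000, vy=0.966 → t=0.197, apex=0.048, x_land=55.989, impact vy=-0.966
  bounce: vy ← 0.61·0.966 = 0.589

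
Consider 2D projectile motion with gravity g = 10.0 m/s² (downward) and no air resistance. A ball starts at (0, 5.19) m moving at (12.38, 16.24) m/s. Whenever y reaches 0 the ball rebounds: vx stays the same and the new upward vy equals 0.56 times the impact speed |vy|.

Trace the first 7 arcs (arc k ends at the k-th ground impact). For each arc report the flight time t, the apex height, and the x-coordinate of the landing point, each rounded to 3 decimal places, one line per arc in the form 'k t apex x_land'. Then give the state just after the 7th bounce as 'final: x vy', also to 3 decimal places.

Arc 1: start y=5.190, vy=16.240 → t=3.541, apex=18.377, x_land=43.839, impact vy=-19.171
  bounce: vy ← 0.56·19.171 = 10.736
Arc 2: start y=0.000, vy=10.736 → t=2.147, apex=5.763, x_land=70.421, impact vy=-10.736
  bounce: vy ← 0.56·10.736 = 6.012
Arc 3: start y=0.000, vy=6.012 → t=1.202, apex=1.807, x_land=85.307, impact vy=-6.012
  bounce: vy ← 0.56·6.012 = 3.367
Arc 4: start y=0.000, vy=3.367 → t=0.673, apex=0.567, x_land=93.643, impact vy=-3.367
  bounce: vy ← 0.56·3.367 = 1.885
Arc 5: start y=0.000, vy=1.885 → t=0.377, apex=0.178, x_land=98.312, impact vy=-1.885
  bounce: vy ← 0.56·1.885 = 1.056
Arc 6: start y=0.000, vy=1.056 → t=0.211, apex=0.056, x_land=100.926, impact vy=-1.056
  bounce: vy ← 0.56·1.056 = 0.591
Arc 7: start y=0.000, vy=0.591 → t=0.118, apex=0.017, x_land=102.390, impact vy=-0.591
  bounce: vy ← 0.56·0.591 = 0.331

1 3.541 18.377 43.839
2 2.147 5.763 70.421
3 1.202 1.807 85.307
4 0.673 0.567 93.643
5 0.377 0.178 98.312
6 0.211 0.056 100.926
7 0.118 0.017 102.390
final: 102.390 0.331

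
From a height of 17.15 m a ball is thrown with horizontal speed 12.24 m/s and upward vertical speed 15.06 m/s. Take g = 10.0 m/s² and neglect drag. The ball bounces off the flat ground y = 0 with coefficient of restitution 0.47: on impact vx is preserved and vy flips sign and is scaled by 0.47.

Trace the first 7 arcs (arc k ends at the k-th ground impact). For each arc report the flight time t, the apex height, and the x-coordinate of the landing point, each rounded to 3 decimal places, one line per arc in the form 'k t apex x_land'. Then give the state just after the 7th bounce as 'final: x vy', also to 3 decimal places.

Arc 1: start y=17.150, vy=15.060 → t=3.893, apex=28.490, x_land=47.651, impact vy=-23.871
  bounce: vy ← 0.47·23.871 = 11.219
Arc 2: start y=0.000, vy=11.219 → t=2.244, apex=6.293, x_land=75.116, impact vy=-11.219
  bounce: vy ← 0.47·11.219 = 5.273
Arc 3: start y=0.000, vy=5.273 → t=1.055, apex=1.390, x_land=88.024, impact vy=-5.273
  bounce: vy ← 0.47·5.273 = 2.478
Arc 4: start y=0.000, vy=2.478 → t=0.496, apex=0.307, x_land=94.091, impact vy=-2.478
  bounce: vy ← 0.47·2.478 = 1.165
Arc 5: start y=0.000, vy=1.165 → t=0.233, apex=0.068, x_land=96.942, impact vy=-1.165
  bounce: vy ← 0.47·1.165 = 0.547
Arc 6: start y=0.000, vy=0.547 → t=0.109, apex=0.015, x_land=98.282, impact vy=-0.547
  bounce: vy ← 0.47·0.547 = 0.257
Arc 7: start y=0.000, vy=0.257 → t=0.051, apex=0.003, x_land=98.912, impact vy=-0.257
  bounce: vy ← 0.47·0.257 = 0.121

1 3.893 28.490 47.651
2 2.244 6.293 75.116
3 1.055 1.390 88.024
4 0.496 0.307 94.091
5 0.233 0.068 96.942
6 0.109 0.015 98.282
7 0.051 0.003 98.912
final: 98.912 0.121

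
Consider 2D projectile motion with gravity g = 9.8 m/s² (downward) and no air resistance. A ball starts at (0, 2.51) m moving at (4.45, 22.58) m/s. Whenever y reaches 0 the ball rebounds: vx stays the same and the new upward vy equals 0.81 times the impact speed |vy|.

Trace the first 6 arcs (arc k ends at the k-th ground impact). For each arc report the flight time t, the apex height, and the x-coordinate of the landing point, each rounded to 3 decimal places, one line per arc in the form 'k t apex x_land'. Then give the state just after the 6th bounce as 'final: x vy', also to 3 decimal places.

1 4.717 28.523 20.990
2 3.909 18.714 38.383
3 3.166 12.278 52.471
4 2.564 8.056 63.883
5 2.077 5.285 73.126
6 1.683 3.468 80.613
final: 80.613 6.678

Arc 1: start y=2.510, vy=22.580 → t=4.717, apex=28.523, x_land=20.990, impact vy=-23.644
  bounce: vy ← 0.81·23.644 = 19.152
Arc 2: start y=0.000, vy=19.152 → t=3.909, apex=18.714, x_land=38.383, impact vy=-19.152
  bounce: vy ← 0.81·19.152 = 15.513
Arc 3: start y=0.000, vy=15.513 → t=3.166, apex=12.278, x_land=52.471, impact vy=-15.513
  bounce: vy ← 0.81·15.513 = 12.566
Arc 4: start y=0.000, vy=12.566 → t=2.564, apex=8.056, x_land=63.883, impact vy=-12.566
  bounce: vy ← 0.81·12.566 = 10.178
Arc 5: start y=0.000, vy=10.178 → t=2.077, apex=5.285, x_land=73.126, impact vy=-10.178
  bounce: vy ← 0.81·10.178 = 8.244
Arc 6: start y=0.000, vy=8.244 → t=1.683, apex=3.468, x_land=80.613, impact vy=-8.244
  bounce: vy ← 0.81·8.244 = 6.678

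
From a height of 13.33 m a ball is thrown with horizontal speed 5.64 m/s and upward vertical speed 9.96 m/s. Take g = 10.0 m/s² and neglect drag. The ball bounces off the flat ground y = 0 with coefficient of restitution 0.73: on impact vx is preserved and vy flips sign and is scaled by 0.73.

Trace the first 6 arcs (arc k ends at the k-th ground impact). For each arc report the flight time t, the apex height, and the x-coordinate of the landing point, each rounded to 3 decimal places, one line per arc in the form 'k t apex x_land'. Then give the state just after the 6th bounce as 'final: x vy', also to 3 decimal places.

1 2.909 18.290 16.404
2 2.792 9.747 32.154
3 2.038 5.194 43.650
4 1.488 2.768 52.043
5 1.086 1.475 58.170
6 0.793 0.786 62.642
final: 62.642 2.894

Arc 1: start y=13.330, vy=9.960 → t=2.909, apex=18.290, x_land=16.404, impact vy=-19.126
  bounce: vy ← 0.73·19.126 = 13.962
Arc 2: start y=0.000, vy=13.962 → t=2.792, apex=9.747, x_land=32.154, impact vy=-13.962
  bounce: vy ← 0.73·13.962 = 10.192
Arc 3: start y=0.000, vy=10.192 → t=2.038, apex=5.194, x_land=43.650, impact vy=-10.192
  bounce: vy ← 0.73·10.192 = 7.440
Arc 4: start y=0.000, vy=7.440 → t=1.488, apex=2.768, x_land=52.043, impact vy=-7.440
  bounce: vy ← 0.73·7.440 = 5.431
Arc 5: start y=0.000, vy=5.431 → t=1.086, apex=1.475, x_land=58.170, impact vy=-5.431
  bounce: vy ← 0.73·5.431 = 3.965
Arc 6: start y=0.000, vy=3.965 → t=0.793, apex=0.786, x_land=62.642, impact vy=-3.965
  bounce: vy ← 0.73·3.965 = 2.894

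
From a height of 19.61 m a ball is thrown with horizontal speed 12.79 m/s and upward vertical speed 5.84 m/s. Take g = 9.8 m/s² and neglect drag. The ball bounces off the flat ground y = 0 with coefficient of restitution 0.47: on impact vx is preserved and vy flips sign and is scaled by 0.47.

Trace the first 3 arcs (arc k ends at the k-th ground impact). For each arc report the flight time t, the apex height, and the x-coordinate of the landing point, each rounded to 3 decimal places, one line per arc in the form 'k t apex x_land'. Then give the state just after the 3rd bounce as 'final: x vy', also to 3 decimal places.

Arc 1: start y=19.610, vy=5.840 → t=2.683, apex=21.350, x_land=34.319, impact vy=-20.456
  bounce: vy ← 0.47·20.456 = 9.614
Arc 2: start y=0.000, vy=9.614 → t=1.962, apex=4.716, x_land=59.415, impact vy=-9.614
  bounce: vy ← 0.47·9.614 = 4.519
Arc 3: start y=0.000, vy=4.519 → t=0.922, apex=1.042, x_land=71.210, impact vy=-4.519
  bounce: vy ← 0.47·4.519 = 2.124

1 2.683 21.350 34.319
2 1.962 4.716 59.415
3 0.922 1.042 71.210
final: 71.210 2.124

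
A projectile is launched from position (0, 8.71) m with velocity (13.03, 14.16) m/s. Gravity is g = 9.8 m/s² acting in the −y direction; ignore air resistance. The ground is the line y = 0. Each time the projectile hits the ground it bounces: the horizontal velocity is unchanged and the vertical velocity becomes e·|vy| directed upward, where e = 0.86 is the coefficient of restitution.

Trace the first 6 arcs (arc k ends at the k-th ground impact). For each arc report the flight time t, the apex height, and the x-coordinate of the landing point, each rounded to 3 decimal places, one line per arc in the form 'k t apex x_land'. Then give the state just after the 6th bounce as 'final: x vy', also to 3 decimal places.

Arc 1: start y=8.710, vy=14.160 → t=3.411, apex=18.940, x_land=44.444, impact vy=-19.267
  bounce: vy ← 0.86·19.267 = 16.570
Arc 2: start y=0.000, vy=16.570 → t=3.382, apex=14.008, x_land=88.506, impact vy=-16.570
  bounce: vy ← 0.86·16.570 = 14.250
Arc 3: start y=0.000, vy=14.250 → t=2.908, apex=10.360, x_land=126.400, impact vy=-14.250
  bounce: vy ← 0.86·14.250 = 12.255
Arc 4: start y=0.000, vy=12.255 → t=2.501, apex=7.662, x_land=158.988, impact vy=-12.255
  bounce: vy ← 0.86·12.255 = 10.539
Arc 5: start y=0.000, vy=10.539 → t=2.151, apex=5.667, x_land=187.014, impact vy=-10.539
  bounce: vy ← 0.86·10.539 = 9.064
Arc 6: start y=0.000, vy=9.064 → t=1.850, apex=4.191, x_land=211.116, impact vy=-9.064
  bounce: vy ← 0.86·9.064 = 7.795

1 3.411 18.940 44.444
2 3.382 14.008 88.506
3 2.908 10.360 126.400
4 2.501 7.662 158.988
5 2.151 5.667 187.014
6 1.850 4.191 211.116
final: 211.116 7.795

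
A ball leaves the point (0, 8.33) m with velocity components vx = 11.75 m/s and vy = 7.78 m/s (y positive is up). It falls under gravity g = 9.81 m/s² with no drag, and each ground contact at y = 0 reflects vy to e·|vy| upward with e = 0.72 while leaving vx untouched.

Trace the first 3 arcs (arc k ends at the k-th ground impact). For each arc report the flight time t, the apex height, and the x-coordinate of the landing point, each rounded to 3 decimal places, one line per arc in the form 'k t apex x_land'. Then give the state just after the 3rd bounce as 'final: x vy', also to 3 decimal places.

Arc 1: start y=8.330, vy=7.780 → t=2.319, apex=11.415, x_land=27.243, impact vy=-14.965
  bounce: vy ← 0.72·14.965 = 10.775
Arc 2: start y=0.000, vy=10.775 → t=2.197, apex=5.918, x_land=53.055, impact vy=-10.775
  bounce: vy ← 0.72·10.775 = 7.758
Arc 3: start y=0.000, vy=7.758 → t=1.582, apex=3.068, x_land=71.640, impact vy=-7.758
  bounce: vy ← 0.72·7.758 = 5.586

1 2.319 11.415 27.243
2 2.197 5.918 53.055
3 1.582 3.068 71.640
final: 71.640 5.586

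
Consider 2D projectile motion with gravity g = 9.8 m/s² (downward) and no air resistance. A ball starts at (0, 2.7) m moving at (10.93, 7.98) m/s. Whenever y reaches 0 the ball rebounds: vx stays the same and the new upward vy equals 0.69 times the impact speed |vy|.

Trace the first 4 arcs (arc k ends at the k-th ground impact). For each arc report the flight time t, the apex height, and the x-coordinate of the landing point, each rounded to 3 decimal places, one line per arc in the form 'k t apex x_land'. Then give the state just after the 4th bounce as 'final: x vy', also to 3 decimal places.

Arc 1: start y=2.700, vy=7.980 → t=1.916, apex=5.949, x_land=20.943, impact vy=-10.798
  bounce: vy ← 0.69·10.798 = 7.451
Arc 2: start y=0.000, vy=7.451 → t=1.521, apex=2.832, x_land=37.563, impact vy=-7.451
  bounce: vy ← 0.69·7.451 = 5.141
Arc 3: start y=0.000, vy=5.141 → t=1.049, apex=1.348, x_land=49.031, impact vy=-5.141
  bounce: vy ← 0.69·5.141 = 3.547
Arc 4: start y=0.000, vy=3.547 → t=0.724, apex=0.642, x_land=56.943, impact vy=-3.547
  bounce: vy ← 0.69·3.547 = 2.448

1 1.916 5.949 20.943
2 1.521 2.832 37.563
3 1.049 1.348 49.031
4 0.724 0.642 56.943
final: 56.943 2.448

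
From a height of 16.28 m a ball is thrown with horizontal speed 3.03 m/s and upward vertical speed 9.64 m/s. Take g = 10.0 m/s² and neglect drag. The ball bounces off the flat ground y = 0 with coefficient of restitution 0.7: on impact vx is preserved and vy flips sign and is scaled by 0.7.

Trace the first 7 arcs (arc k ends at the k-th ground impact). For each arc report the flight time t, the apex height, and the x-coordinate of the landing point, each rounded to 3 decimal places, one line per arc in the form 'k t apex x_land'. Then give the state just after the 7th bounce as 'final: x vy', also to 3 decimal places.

1 3.010 20.926 9.120
2 2.864 10.254 17.798
3 2.005 5.024 23.873
4 1.403 2.462 28.125
5 0.982 1.206 31.102
6 0.688 0.591 33.185
7 0.481 0.290 34.644
final: 34.644 1.685

Arc 1: start y=16.280, vy=9.640 → t=3.010, apex=20.926, x_land=9.120, impact vy=-20.458
  bounce: vy ← 0.7·20.458 = 14.321
Arc 2: start y=0.000, vy=14.321 → t=2.864, apex=10.254, x_land=17.798, impact vy=-14.321
  bounce: vy ← 0.7·14.321 = 10.024
Arc 3: start y=0.000, vy=10.024 → t=2.005, apex=5.024, x_land=23.873, impact vy=-10.024
  bounce: vy ← 0.7·10.024 = 7.017
Arc 4: start y=0.000, vy=7.017 → t=1.403, apex=2.462, x_land=28.125, impact vy=-7.017
  bounce: vy ← 0.7·7.017 = 4.912
Arc 5: start y=0.000, vy=4.912 → t=0.982, apex=1.206, x_land=31.102, impact vy=-4.912
  bounce: vy ← 0.7·4.912 = 3.438
Arc 6: start y=0.000, vy=3.438 → t=0.688, apex=0.591, x_land=33.185, impact vy=-3.438
  bounce: vy ← 0.7·3.438 = 2.407
Arc 7: start y=0.000, vy=2.407 → t=0.481, apex=0.290, x_land=34.644, impact vy=-2.407
  bounce: vy ← 0.7·2.407 = 1.685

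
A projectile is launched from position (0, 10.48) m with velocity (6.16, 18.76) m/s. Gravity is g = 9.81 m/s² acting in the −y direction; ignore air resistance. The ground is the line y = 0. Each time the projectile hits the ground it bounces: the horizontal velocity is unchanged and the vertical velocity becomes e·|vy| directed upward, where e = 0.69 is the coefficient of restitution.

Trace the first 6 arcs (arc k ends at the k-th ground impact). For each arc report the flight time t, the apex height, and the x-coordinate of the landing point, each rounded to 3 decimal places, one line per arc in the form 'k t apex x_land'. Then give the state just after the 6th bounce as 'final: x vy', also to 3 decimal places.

Arc 1: start y=10.480, vy=18.760 → t=4.319, apex=28.418, x_land=26.607, impact vy=-23.613
  bounce: vy ← 0.69·23.613 = 16.293
Arc 2: start y=0.000, vy=16.293 → t=3.322, apex=13.530, x_land=47.068, impact vy=-16.293
  bounce: vy ← 0.69·16.293 = 11.242
Arc 3: start y=0.000, vy=11.242 → t=2.292, apex=6.441, x_land=61.187, impact vy=-11.242
  bounce: vy ← 0.69·11.242 = 7.757
Arc 4: start y=0.000, vy=7.757 → t=1.581, apex=3.067, x_land=70.928, impact vy=-7.757
  bounce: vy ← 0.69·7.757 = 5.352
Arc 5: start y=0.000, vy=5.352 → t=1.091, apex=1.460, x_land=77.650, impact vy=-5.352
  bounce: vy ← 0.69·5.352 = 3.693
Arc 6: start y=0.000, vy=3.693 → t=0.753, apex=0.695, x_land=82.288, impact vy=-3.693
  bounce: vy ← 0.69·3.693 = 2.548

1 4.319 28.418 26.607
2 3.322 13.530 47.068
3 2.292 6.441 61.187
4 1.581 3.067 70.928
5 1.091 1.460 77.650
6 0.753 0.695 82.288
final: 82.288 2.548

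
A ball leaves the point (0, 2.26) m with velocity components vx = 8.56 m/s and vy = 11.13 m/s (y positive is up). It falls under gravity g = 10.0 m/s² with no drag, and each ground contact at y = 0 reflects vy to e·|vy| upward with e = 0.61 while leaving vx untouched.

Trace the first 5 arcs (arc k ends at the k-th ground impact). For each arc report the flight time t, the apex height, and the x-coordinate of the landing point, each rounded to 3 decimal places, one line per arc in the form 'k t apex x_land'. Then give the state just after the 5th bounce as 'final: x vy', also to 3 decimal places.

1 2.413 8.454 20.658
2 1.586 3.146 34.237
3 0.968 1.171 42.520
4 0.590 0.436 47.573
5 0.360 0.162 50.655
final: 50.655 1.098

Arc 1: start y=2.260, vy=11.130 → t=2.413, apex=8.454, x_land=20.658, impact vy=-13.003
  bounce: vy ← 0.61·13.003 = 7.932
Arc 2: start y=0.000, vy=7.932 → t=1.586, apex=3.146, x_land=34.237, impact vy=-7.932
  bounce: vy ← 0.61·7.932 = 4.838
Arc 3: start y=0.000, vy=4.838 → t=0.968, apex=1.171, x_land=42.520, impact vy=-4.838
  bounce: vy ← 0.61·4.838 = 2.951
Arc 4: start y=0.000, vy=2.951 → t=0.590, apex=0.436, x_land=47.573, impact vy=-2.951
  bounce: vy ← 0.61·2.951 = 1.800
Arc 5: start y=0.000, vy=1.800 → t=0.360, apex=0.162, x_land=50.655, impact vy=-1.800
  bounce: vy ← 0.61·1.800 = 1.098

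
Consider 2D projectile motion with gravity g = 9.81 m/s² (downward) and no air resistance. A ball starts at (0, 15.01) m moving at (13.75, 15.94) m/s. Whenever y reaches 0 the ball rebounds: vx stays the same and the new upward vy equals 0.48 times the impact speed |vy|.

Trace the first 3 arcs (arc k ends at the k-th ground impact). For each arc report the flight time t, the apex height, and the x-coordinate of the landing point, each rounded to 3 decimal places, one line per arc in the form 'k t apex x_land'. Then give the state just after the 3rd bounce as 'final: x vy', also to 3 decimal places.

Arc 1: start y=15.010, vy=15.940 → t=4.012, apex=27.960, x_land=55.171, impact vy=-23.422
  bounce: vy ← 0.48·23.422 = 11.242
Arc 2: start y=0.000, vy=11.242 → t=2.292, apex=6.442, x_land=86.686, impact vy=-11.242
  bounce: vy ← 0.48·11.242 = 5.396
Arc 3: start y=0.000, vy=5.396 → t=1.100, apex=1.484, x_land=101.814, impact vy=-5.396
  bounce: vy ← 0.48·5.396 = 2.590

1 4.012 27.960 55.171
2 2.292 6.442 86.686
3 1.100 1.484 101.814
final: 101.814 2.590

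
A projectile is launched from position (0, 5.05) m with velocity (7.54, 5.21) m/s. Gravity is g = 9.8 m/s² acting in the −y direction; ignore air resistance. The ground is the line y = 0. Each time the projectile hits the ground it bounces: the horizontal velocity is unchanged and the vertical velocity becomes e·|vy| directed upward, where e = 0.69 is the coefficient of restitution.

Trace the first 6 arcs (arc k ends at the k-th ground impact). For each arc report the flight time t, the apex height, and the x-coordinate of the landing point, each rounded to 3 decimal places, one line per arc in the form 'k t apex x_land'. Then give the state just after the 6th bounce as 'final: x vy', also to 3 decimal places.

1 1.678 6.435 12.649
2 1.581 3.064 24.573
3 1.091 1.459 32.801
4 0.753 0.694 38.478
5 0.520 0.331 42.395
6 0.358 0.157 45.098
final: 45.098 1.212

Arc 1: start y=5.050, vy=5.210 → t=1.678, apex=6.435, x_land=12.649, impact vy=-11.230
  bounce: vy ← 0.69·11.230 = 7.749
Arc 2: start y=0.000, vy=7.749 → t=1.581, apex=3.064, x_land=24.573, impact vy=-7.749
  bounce: vy ← 0.69·7.749 = 5.347
Arc 3: start y=0.000, vy=5.347 → t=1.091, apex=1.459, x_land=32.801, impact vy=-5.347
  bounce: vy ← 0.69·5.347 = 3.689
Arc 4: start y=0.000, vy=3.689 → t=0.753, apex=0.694, x_land=38.478, impact vy=-3.689
  bounce: vy ← 0.69·3.689 = 2.546
Arc 5: start y=0.000, vy=2.546 → t=0.520, apex=0.331, x_land=42.395, impact vy=-2.546
  bounce: vy ← 0.69·2.546 = 1.756
Arc 6: start y=0.000, vy=1.756 → t=0.358, apex=0.157, x_land=45.098, impact vy=-1.756
  bounce: vy ← 0.69·1.756 = 1.212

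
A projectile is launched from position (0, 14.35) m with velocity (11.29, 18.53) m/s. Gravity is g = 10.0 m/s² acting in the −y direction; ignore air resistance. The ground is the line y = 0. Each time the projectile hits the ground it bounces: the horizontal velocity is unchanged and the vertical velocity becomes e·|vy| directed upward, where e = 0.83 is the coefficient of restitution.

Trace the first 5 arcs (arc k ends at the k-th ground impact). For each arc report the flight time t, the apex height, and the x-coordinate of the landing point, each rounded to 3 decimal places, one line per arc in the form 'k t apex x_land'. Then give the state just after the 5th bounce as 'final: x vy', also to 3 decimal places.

1 4.364 31.518 49.266
2 4.168 21.713 96.320
3 3.459 14.958 135.375
4 2.871 10.305 167.791
5 2.383 7.099 194.695
final: 194.695 9.890

Arc 1: start y=14.350, vy=18.530 → t=4.364, apex=31.518, x_land=49.266, impact vy=-25.107
  bounce: vy ← 0.83·25.107 = 20.839
Arc 2: start y=0.000, vy=20.839 → t=4.168, apex=21.713, x_land=96.320, impact vy=-20.839
  bounce: vy ← 0.83·20.839 = 17.296
Arc 3: start y=0.000, vy=17.296 → t=3.459, apex=14.958, x_land=135.375, impact vy=-17.296
  bounce: vy ← 0.83·17.296 = 14.356
Arc 4: start y=0.000, vy=14.356 → t=2.871, apex=10.305, x_land=167.791, impact vy=-14.356
  bounce: vy ← 0.83·14.356 = 11.915
Arc 5: start y=0.000, vy=11.915 → t=2.383, apex=7.099, x_land=194.695, impact vy=-11.915
  bounce: vy ← 0.83·11.915 = 9.890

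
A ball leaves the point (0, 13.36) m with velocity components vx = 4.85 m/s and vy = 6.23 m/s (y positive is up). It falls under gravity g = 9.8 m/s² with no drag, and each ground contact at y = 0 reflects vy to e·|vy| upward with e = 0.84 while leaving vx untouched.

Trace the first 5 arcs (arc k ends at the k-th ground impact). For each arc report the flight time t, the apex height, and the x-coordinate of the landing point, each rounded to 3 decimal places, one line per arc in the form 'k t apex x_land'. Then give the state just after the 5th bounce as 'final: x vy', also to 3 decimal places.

Arc 1: start y=13.360, vy=6.230 → t=2.405, apex=15.340, x_land=11.665, impact vy=-17.340
  bounce: vy ← 0.84·17.340 = 14.565
Arc 2: start y=0.000, vy=14.565 → t=2.973, apex=10.824, x_land=26.081, impact vy=-14.565
  bounce: vy ← 0.84·14.565 = 12.235
Arc 3: start y=0.000, vy=12.235 → t=2.497, apex=7.637, x_land=38.192, impact vy=-12.235
  bounce: vy ← 0.84·12.235 = 10.277
Arc 4: start y=0.000, vy=10.277 → t=2.097, apex=5.389, x_land=48.364, impact vy=-10.277
  bounce: vy ← 0.84·10.277 = 8.633
Arc 5: start y=0.000, vy=8.633 → t=1.762, apex=3.802, x_land=56.909, impact vy=-8.633
  bounce: vy ← 0.84·8.633 = 7.252

1 2.405 15.340 11.665
2 2.973 10.824 26.081
3 2.497 7.637 38.192
4 2.097 5.389 48.364
5 1.762 3.802 56.909
final: 56.909 7.252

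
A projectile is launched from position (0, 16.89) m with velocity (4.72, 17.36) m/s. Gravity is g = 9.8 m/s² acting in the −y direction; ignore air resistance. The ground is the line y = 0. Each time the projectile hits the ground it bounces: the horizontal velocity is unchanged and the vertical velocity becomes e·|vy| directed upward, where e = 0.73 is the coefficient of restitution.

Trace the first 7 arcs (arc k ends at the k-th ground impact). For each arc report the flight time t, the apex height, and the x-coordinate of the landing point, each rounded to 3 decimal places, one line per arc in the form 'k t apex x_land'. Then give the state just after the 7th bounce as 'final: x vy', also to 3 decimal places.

Arc 1: start y=16.890, vy=17.360 → t=4.338, apex=32.266, x_land=20.473, impact vy=-25.148
  bounce: vy ← 0.73·25.148 = 18.358
Arc 2: start y=0.000, vy=18.358 → t=3.747, apex=17.195, x_land=38.157, impact vy=-18.358
  bounce: vy ← 0.73·18.358 = 13.401
Arc 3: start y=0.000, vy=13.401 → t=2.735, apex=9.163, x_land=51.066, impact vy=-13.401
  bounce: vy ← 0.73·13.401 = 9.783
Arc 4: start y=0.000, vy=9.783 → t=1.997, apex=4.883, x_land=60.489, impact vy=-9.783
  bounce: vy ← 0.73·9.783 = 7.142
Arc 5: start y=0.000, vy=7.142 → t=1.457, apex=2.602, x_land=67.368, impact vy=-7.142
  bounce: vy ← 0.73·7.142 = 5.213
Arc 6: start y=0.000, vy=5.213 → t=1.064, apex=1.387, x_land=72.390, impact vy=-5.213
  bounce: vy ← 0.73·5.213 = 3.806
Arc 7: start y=0.000, vy=3.806 → t=0.777, apex=0.739, x_land=76.056, impact vy=-3.806
  bounce: vy ← 0.73·3.806 = 2.778

1 4.338 32.266 20.473
2 3.747 17.195 38.157
3 2.735 9.163 51.066
4 1.997 4.883 60.489
5 1.457 2.602 67.368
6 1.064 1.387 72.390
7 0.777 0.739 76.056
final: 76.056 2.778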